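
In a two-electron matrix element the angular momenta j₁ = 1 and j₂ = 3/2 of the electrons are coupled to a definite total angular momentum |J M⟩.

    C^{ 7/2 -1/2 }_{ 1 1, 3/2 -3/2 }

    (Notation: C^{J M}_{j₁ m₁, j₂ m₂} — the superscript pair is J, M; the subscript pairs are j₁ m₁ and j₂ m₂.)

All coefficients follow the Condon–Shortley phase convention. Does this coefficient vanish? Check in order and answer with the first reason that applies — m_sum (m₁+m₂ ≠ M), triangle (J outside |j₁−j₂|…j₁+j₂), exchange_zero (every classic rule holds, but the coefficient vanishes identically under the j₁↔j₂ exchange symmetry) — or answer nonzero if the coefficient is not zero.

triangle

m-sum: m₁+m₂ = 1+(-3/2) = -1/2, M = -1/2  ✓
triangle: need |j₁−j₂| ≤ J ≤ j₁+j₂, i.e. J ∈ [1/2, 5/2]; J = 7/2 is outside ✗ ⇒ coefficient is 0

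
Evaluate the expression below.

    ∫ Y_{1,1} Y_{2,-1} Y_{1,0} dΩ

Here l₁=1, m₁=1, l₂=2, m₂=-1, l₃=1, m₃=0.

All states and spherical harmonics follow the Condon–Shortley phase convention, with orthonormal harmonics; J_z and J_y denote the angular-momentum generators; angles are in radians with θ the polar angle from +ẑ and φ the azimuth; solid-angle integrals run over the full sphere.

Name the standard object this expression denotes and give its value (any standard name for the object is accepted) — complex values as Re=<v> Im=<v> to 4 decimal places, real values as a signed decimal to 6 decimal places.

This is a Gaunt coefficient — the integral of a triple product of spherical harmonics over the sphere.
Checks pass: Σm=0; 4 even; l₃=1∈[1,3].
(2·1+1)(2·2+1)(2·1+1) = 45
Δ: 2! 0! 2! / 5! → 1/30
sum: t=1:−1/1 = -1/1
3j²(1 2 1; 0 0 0) = Δ·Π!·Σ² = 2/15  (sign +1)
sum: t=0:+1/2 = 1/2
3j²(1 2 1; 1 -1 0) = Δ·Π!·Σ² = 1/10  (sign -1)
combine: 4πI² = 45·2/15·1/10 = 3/5
take √, sign -1: I = -0.21850969

Gaunt coefficient, -0.218510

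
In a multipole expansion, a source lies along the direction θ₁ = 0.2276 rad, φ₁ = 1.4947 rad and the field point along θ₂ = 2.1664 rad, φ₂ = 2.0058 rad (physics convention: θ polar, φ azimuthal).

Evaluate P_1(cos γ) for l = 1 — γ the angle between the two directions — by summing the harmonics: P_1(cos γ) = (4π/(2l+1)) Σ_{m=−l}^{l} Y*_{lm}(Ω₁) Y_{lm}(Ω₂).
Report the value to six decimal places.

-0.383624

Expand P_1 via completeness: Σ_{m} conj(Y_{1,m}) at Ω₁ times Y_{1,m} at Ω₂ —
  m=-1: Y*=0.00593 + 0.07773j  Y=-0.12053 - 0.25937j  product 0.01945 - 0.01091j
  m=+0: Y*=0.47600 + 0.00000j  Y=-0.27411 + 0.00000j  product -0.13048 + 0.00000j
  m=+1: Y*=-0.00593 + 0.07773j  Y=0.12053 - 0.25937j  product 0.01945 + 0.01091j
Accumulated sum -0.09158 + 0.00000j; after 4π/(2l+1) scaling, -0.38362 + 0.00000j ⇒ P_1 = -0.383624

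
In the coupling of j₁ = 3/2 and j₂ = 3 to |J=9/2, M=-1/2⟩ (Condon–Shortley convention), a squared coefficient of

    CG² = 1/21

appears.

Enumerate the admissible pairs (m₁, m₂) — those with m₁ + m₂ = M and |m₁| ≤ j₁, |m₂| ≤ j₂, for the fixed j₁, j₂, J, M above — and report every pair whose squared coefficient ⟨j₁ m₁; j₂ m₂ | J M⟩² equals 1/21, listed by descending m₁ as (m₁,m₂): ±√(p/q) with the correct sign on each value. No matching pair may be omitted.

(3/2,-2): +√(1/21)

Admissible pairs with m₁+m₂ = M = -1/2: (-3/2,1), (-1/2,0), (1/2,-1), (3/2,-2)
  (m₁,m₂)=(3/2,-2): CG² = 1/21, CG = +√(1/21)   ← matches the target
  (m₁,m₂)=(1/2,-1): CG² = 5/14, CG = +√(5/14)
  (m₁,m₂)=(-1/2,0): CG² = 10/21, CG = +√(10/21)
  (m₁,m₂)=(-3/2,1): CG² = 5/42, CG = +√(5/42)
Pairs with CG² = 1/21: (3/2,-2): +√(1/21)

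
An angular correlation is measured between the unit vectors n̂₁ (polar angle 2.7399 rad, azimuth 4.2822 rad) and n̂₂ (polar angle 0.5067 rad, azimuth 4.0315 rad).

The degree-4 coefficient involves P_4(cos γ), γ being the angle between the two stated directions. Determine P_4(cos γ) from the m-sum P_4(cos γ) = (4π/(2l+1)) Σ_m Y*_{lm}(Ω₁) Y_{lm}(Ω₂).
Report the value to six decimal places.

Summing Y*_{l m}(θ₁,φ₁)·Y_{l m}(θ₂,φ₂) over m ∈ [−4, 4]; prefactor 4π/(2·4+1) = 1.396263:
  m=-4: Y*=(-0.001545, -0.010225)  Y=(-0.022432, 0.009965)  product (0.000137, 0.000214)
  m=-3: Y*=(-0.066167, -0.019043)  Y=(0.111412, 0.056856)  product (-0.006289, -0.005884)
  m=-2: Y*=(-0.164407, 0.191114)  Y=(-0.071135, -0.335360)  product (0.075787, 0.041541)
  m=-1: Y*=(0.208023, 0.453357)  Y=(-0.297131, 0.366768)  product (-0.228087, -0.058410)
  m=+0: Y*=(0.285973, -0.000000)  Y=(0.055099, 0.000000)  product (0.015757, 0.000000)
  m=+1: Y*=(-0.208023, 0.453357)  Y=(0.297131, 0.366768)  product (-0.228087, 0.058410)
  m=+2: Y*=(-0.164407, -0.191114)  Y=(-0.071135, 0.335360)  product (0.075787, -0.041541)
  m=+3: Y*=(0.066167, -0.019043)  Y=(-0.111412, 0.056856)  product (-0.006289, 0.005884)
  m=+4: Y*=(-0.001545, 0.010225)  Y=(-0.022432, -0.009965)  product (0.000137, -0.000214)
Accumulated sum (-0.301149, 0.000000); after 4π/(2l+1) scaling, (-0.420483, 0.000000) ⇒ P_4 = -0.420483

-0.420483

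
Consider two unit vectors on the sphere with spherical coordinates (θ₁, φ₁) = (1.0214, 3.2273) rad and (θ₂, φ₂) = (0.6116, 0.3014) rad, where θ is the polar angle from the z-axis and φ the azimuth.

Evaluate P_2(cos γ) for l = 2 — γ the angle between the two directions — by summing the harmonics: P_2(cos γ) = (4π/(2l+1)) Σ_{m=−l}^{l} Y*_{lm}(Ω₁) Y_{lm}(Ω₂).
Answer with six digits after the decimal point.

Summing Y*_{l m}(θ₁,φ₁)·Y_{l m}(θ₂,φ₂) over m ∈ [−2, 2]; prefactor 4π/(2·2+1) = 2.513274:
  m=-2: Y*=(0.276834, 0.047924)  Y=(0.104902, -0.072200)  product (0.032501, -0.014960)
  m=-1: Y*=(-0.342776, -0.029451)  Y=(0.346802, -0.107811)  product (-0.122050, 0.026741)
  m=+0: Y*=(-0.057404, -0.000000)  Y=(0.318848, 0.000000)  product (-0.018303, -0.000000)
  m=+1: Y*=(0.342776, -0.029451)  Y=(-0.346802, -0.107811)  product (-0.122050, -0.026741)
  m=+2: Y*=(0.276834, -0.047924)  Y=(0.104902, 0.072200)  product (0.032501, 0.014960)
Accumulated sum (-0.197402, 0.000000); after 4π/(2l+1) scaling, (-0.496126, 0.000000) ⇒ P_2 = -0.496126

-0.496126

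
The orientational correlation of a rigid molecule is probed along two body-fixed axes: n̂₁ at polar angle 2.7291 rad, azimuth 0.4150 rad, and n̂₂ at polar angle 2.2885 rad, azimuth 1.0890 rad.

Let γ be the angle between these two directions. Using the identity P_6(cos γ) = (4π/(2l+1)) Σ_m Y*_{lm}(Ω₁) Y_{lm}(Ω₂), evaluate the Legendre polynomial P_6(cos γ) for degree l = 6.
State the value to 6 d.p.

-0.412794

Summing Y*_{l m}(θ₁,φ₁)·Y_{l m}(θ₂,φ₂) over m ∈ [−6, 6]; prefactor 4π/(2·6+1) = 0.966644:
  m=-6: Y*=-0.001595+0.001216i  Y=+0.085524-0.021912i  product -0.000110+0.000139i
  m=-5: Y*=+0.007669-0.013900i  Y=-0.178570-0.198493i  product -0.004128+0.000960i
  m=-4: Y*=-0.006758+0.075562i  Y=-0.150633+0.404617i  product -0.029556-0.014117i
  m=-3: Y*=-0.076693-0.227014i  Y=+0.319359-0.040261i  product -0.033633-0.069411i
  m=-2: Y*=+0.322809+0.352970i  Y=+0.064542+0.092898i  product -0.011955+0.052770i
  m=-1: Y*=-0.424609-0.187078i  Y=+0.170440-0.325954i  product -0.133349+0.106517i
  m=+0: Y*=-0.139574-0.000000i  Y=+0.011293+0.000000i  product -0.001576-0.000000i
  m=+1: Y*=+0.424609-0.187078i  Y=-0.170440-0.325954i  product -0.133349-0.106517i
  m=+2: Y*=+0.322809-0.352970i  Y=+0.064542-0.092898i  product -0.011955-0.052770i
  m=+3: Y*=+0.076693-0.227014i  Y=-0.319359-0.040261i  product -0.033633+0.069411i
  m=+4: Y*=-0.006758-0.075562i  Y=-0.150633-0.404617i  product -0.029556+0.014117i
  m=+5: Y*=-0.007669-0.013900i  Y=+0.178570-0.198493i  product -0.004128-0.000960i
  m=+6: Y*=-0.001595-0.001216i  Y=+0.085524+0.021912i  product -0.000110-0.000139i
Σ over m = -0.427038-0.000000i; ×(4π/13) → -0.412794-0.000000i. Real part: -0.412794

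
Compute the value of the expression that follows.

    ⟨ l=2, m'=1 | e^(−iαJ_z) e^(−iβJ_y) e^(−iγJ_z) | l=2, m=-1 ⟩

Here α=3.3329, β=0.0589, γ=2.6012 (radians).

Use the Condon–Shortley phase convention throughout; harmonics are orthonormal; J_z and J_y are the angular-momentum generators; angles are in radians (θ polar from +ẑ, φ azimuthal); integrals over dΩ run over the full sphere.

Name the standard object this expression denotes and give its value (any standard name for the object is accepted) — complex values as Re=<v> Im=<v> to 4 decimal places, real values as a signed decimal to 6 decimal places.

Wigner D-matrix element, Re=0.0019 Im=-0.0017

This is a Wigner D-matrix element — the rotation-matrix element ⟨l m'| R(α,β,γ) |l m⟩ in the angular-momentum basis.
D^2_{1,-1}(3.3329,0.0589,2.6012) = e^{-i·1·3.3329}·d^2_{1,-1}(0.0589)·e^{-i·-1·2.6012}. Compute d first:
c=cos(0.058900/2)=0.999566, s=sin(0.058900/2)=0.029446; N=√[6·1·1·6]=6.000000
k∈{0,1} keeps every argument non-negative
  k=0: (−1)^2·6.0000/(2)·0.9996^2·0.0294^2 = +0.002599
  k=1: (−1)^3·6.0000/(6)·0.9996^0·0.0294^4 = -0.000001
d^2_{1,-1}(0.0589) = +0.002599 -0.000001 = +0.002598
D = (-0.981756+0.190143i)·(+0.002598)·(-0.857507+0.514473i) = +0.001933-0.001736i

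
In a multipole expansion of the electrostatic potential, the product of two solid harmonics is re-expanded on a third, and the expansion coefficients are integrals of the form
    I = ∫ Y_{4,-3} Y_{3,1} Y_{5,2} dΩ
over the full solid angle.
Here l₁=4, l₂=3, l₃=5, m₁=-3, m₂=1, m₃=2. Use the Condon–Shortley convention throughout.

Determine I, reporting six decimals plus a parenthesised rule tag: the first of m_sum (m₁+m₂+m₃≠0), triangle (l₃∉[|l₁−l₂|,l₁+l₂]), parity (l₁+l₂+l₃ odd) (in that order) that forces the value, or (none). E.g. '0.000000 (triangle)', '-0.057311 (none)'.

-0.171363 (none)

Checks pass: Σm=0; 12 even; l₃=5∈[1,7].
(2·4+1)(2·3+1)(2·5+1) = 693
Δ: 2! 6! 4! / 13! → 1/180180
sum: t=0:+1/576 t=1:−1/144 t=2:+1/576 = -1/288
3j²(4 3 5; 0 0 0) = Δ·Π!·Σ² = 20/1001  (sign +1)
sum: t=1:−1/4320 t=2:+1/960 = 7/8640
3j²(4 3 5; -3 1 2) = Δ·Π!·Σ² = 343/12870  (sign -1)
combine: 4πI² = 693·20/1001·343/12870 = 686/1859
take √, sign -1: I = -0.17136315
No selection rule forces the value: the integral is nonzero (none).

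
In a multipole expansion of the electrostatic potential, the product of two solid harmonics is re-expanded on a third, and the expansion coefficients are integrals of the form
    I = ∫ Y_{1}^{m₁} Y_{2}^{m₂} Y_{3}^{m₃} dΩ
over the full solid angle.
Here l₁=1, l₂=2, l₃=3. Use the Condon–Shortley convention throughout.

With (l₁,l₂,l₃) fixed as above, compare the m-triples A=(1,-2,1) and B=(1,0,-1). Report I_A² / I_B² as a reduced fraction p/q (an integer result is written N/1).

Same 1,2,3: normalisation and zero-m 3j drop out of the ratio.
A: Δ: 0! 2! 4! / 7! → 1/105; sum: t=0:+1/48 = 1/48; 3j²(1 2 3; 1 -2 1) = Δ·Π!·Σ² = 1/105  (sign +1)
B: Δ: 0! 2! 4! / 7! → 1/105; sum: t=0:+1/8 = 1/8; 3j²(1 2 3; 1 0 -1) = Δ·Π!·Σ² = 2/35  (sign +1)
I_A²/I_B² = (1/105)/(2/35) = 1/6

1/6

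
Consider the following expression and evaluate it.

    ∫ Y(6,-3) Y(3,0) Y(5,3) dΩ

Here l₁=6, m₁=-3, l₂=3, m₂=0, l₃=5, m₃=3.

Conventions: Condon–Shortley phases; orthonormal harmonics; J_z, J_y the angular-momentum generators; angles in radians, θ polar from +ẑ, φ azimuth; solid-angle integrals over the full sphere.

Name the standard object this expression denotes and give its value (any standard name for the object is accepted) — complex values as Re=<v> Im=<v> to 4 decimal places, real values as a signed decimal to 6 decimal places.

This is a Gaunt coefficient — the integral of a triple product of spherical harmonics over the sphere.
Checks pass: Σm=0; 14 even; l₃=5∈[3,9].
(2·6+1)(2·3+1)(2·5+1) = 1001
Δ: 4! 8! 2! / 15! → 1/675675
sum: t=1:−1/8640 t=2:+1/2304 t=3:−1/8640 = 7/34560
3j²(6 3 5; 0 0 0) = Δ·Π!·Σ² = 7/429  (sign -1)
sum: t=1:−1/483840 t=2:+1/20160 t=3:−1/17280 = -1/96768
3j²(6 3 5; -3 0 3) = Δ·Π!·Σ² = 1/1001  (sign -1)
combine: 4πI² = 1001·7/429·1/1001 = 7/429
take √, sign +1: I = 0.03603425

Gaunt coefficient, +0.036034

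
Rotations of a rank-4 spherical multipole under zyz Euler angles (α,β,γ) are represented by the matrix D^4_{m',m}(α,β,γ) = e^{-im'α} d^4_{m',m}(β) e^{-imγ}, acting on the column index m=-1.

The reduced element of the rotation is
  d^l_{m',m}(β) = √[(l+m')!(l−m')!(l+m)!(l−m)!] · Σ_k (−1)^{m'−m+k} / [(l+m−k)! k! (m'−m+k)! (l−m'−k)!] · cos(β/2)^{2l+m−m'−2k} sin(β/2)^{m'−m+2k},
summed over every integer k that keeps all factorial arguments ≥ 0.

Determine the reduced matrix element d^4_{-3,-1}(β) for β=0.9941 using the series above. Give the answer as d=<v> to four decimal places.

d^4_{-3,-1}(β=0.9941) via the finite sum:
Half-angle: c=0.878993, s=0.476835. N=√(1·5040·6·120)=1904.940944
Admissible k: 2..3 (factorial args all ≥0)
  k=2: (−1)^0·1904.9409/(240)·0.8790^6·0.4768^2 = +0.832374
  k=3: (−1)^1·1904.9409/(144)·0.8790^4·0.4768^4 = -0.408255
d^4_{-3,-1}(0.9941) = +0.832374 -0.408255 = +0.424119

d=0.4241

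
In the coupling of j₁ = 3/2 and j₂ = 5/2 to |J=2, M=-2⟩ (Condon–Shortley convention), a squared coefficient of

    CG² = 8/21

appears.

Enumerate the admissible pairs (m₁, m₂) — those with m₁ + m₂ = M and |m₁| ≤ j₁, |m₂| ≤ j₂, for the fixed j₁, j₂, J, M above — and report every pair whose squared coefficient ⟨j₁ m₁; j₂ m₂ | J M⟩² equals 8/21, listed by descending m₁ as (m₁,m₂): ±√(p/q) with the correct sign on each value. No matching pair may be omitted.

(-1/2,-3/2): −√(8/21)

Admissible pairs with m₁+m₂ = M = -2: (-3/2,-1/2), (-1/2,-3/2), (1/2,-5/2)
  (m₁,m₂)=(1/2,-5/2): CG² = 10/21, CG = +√(10/21)
  (m₁,m₂)=(-1/2,-3/2): CG² = 8/21, CG = −√(8/21)   ← matches the target
  (m₁,m₂)=(-3/2,-1/2): CG² = 1/7, CG = +√(1/7)
Pairs with CG² = 8/21: (-1/2,-3/2): −√(8/21)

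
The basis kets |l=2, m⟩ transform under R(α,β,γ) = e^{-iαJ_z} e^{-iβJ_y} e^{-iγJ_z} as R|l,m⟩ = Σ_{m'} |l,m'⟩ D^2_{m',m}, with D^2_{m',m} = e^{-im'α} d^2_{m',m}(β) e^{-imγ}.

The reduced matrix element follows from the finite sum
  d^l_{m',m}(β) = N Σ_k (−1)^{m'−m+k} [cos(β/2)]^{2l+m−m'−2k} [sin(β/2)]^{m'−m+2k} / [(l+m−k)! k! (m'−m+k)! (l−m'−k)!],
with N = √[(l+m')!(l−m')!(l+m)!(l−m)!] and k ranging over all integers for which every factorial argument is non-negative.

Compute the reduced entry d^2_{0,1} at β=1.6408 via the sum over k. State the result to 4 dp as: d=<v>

d^2_{0,1}(β=1.6408) via the finite sum:
With c≡cos(β/2)=0.681929 and s≡sin(β/2)=0.731419, N=[2·2·6·1]^{1/2}=4.898979
k∈{1,2} keeps every argument non-negative
  k=1: (−1)^0·4.8990/(2)·0.6819^3·0.7314^1 = +0.568144
  k=2: (−1)^1·4.8990/(2)·0.6819^1·0.7314^3 = -0.653601
d^2_{0,1}(1.6408) = +0.568144 -0.653601 = -0.085457

d=-0.0855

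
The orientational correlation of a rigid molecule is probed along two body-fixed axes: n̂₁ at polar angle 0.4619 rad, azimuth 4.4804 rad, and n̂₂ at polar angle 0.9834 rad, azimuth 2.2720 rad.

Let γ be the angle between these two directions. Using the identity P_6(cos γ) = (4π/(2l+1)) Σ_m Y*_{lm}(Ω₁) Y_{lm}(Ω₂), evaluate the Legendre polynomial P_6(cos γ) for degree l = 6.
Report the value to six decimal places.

0.078075

Term-by-term m-sum for l=6 (normalisation 4π/13 = 0.966644):
  m=-6: Y*=(-0.000673, 0.003724)  Y=(0.077764, -0.140614)  product (0.000471, 0.000384)
  m=-5: Y*=(-0.024142, -0.010517)  Y=(0.132085, 0.346259)  product (0.000453, -0.009749)
  m=-4: Y*=(0.065932, -0.088030)  Y=(-0.384494, -0.134617)  product (-0.037201, 0.024971)
  m=-3: Y*=(0.192428, 0.230337)  Y=(0.067873, -0.040025)  product (0.022280, 0.007932)
  m=-2: Y*=(-0.449384, 0.224878)  Y=(0.053533, -0.314905)  product (0.046758, 0.153552)
  m=-1: Y*=(-0.081316, -0.344205)  Y=(0.134999, 0.159885)  product (0.044056, -0.059468)
  m=+0: Y*=(-0.271146, -0.000000)  Y=(0.268729, 0.000000)  product (-0.072865, -0.000000)
  m=+1: Y*=(0.081316, -0.344205)  Y=(-0.134999, 0.159885)  product (0.044056, 0.059468)
  m=+2: Y*=(-0.449384, -0.224878)  Y=(0.053533, 0.314905)  product (0.046758, -0.153552)
  m=+3: Y*=(-0.192428, 0.230337)  Y=(-0.067873, -0.040025)  product (0.022280, -0.007932)
  m=+4: Y*=(0.065932, 0.088030)  Y=(-0.384494, 0.134617)  product (-0.037201, -0.024971)
  m=+5: Y*=(0.024142, -0.010517)  Y=(-0.132085, 0.346259)  product (0.000453, 0.009749)
  m=+6: Y*=(-0.000673, -0.003724)  Y=(0.077764, 0.140614)  product (0.000471, -0.000384)
Accumulated sum (0.080769, -0.000000); after 4π/(2l+1) scaling, (0.078075, -0.000000) ⇒ P_6 = 0.078075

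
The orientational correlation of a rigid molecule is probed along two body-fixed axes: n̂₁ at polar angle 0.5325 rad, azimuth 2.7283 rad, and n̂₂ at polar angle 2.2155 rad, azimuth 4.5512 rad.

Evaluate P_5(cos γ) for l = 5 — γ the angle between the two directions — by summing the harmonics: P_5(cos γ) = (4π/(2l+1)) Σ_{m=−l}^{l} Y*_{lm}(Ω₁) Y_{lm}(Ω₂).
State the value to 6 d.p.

Expand P_5 via completeness: Σ_{m} conj(Y_{5,m}) at Ω₁ times Y_{5,m} at Ω₂ —
  [-5]  conj(Y_{5,-5})(Ω₁) = +0.007445+0.013770i ; Y_{5,-5}(Ω₂) = -0.109234+0.104835i ; Δ = -0.002257-0.000724i
  [-4]  conj(Y_{5,-4})(Ω₁) = -0.006912-0.083721i ; Y_{5,-4}(Ω₂) = -0.287714-0.216350i ; Δ = -0.016124+0.025583i
  [-3]  conj(Y_{5,-3})(Ω₁) = -0.083547+0.243187i ; Y_{5,-3}(Ω₂) = +0.184822-0.351940i ; Δ = +0.070146+0.074350i
  [-2]  conj(Y_{5,-2})(Ω₁) = +0.312738-0.339622i ; Y_{5,-2}(Ω₂) = +0.051509+0.017206i ; Δ = +0.021952-0.012113i
  [-1]  conj(Y_{5,-1})(Ω₁) = -0.324358+0.142248i ; Y_{5,-1}(Ω₂) = +0.054112-0.332794i ; Δ = +0.029787+0.115641i
  [+0]  conj(Y_{5,0})(Ω₁) = -0.226557-0.000000i ; Y_{5,0}(Ω₂) = +0.145033+0.000000i ; Δ = -0.032858-0.000000i
  [+1]  conj(Y_{5,1})(Ω₁) = +0.324358+0.142248i ; Y_{5,1}(Ω₂) = -0.054112-0.332794i ; Δ = +0.029787-0.115641i
  [+2]  conj(Y_{5,2})(Ω₁) = +0.312738+0.339622i ; Y_{5,2}(Ω₂) = +0.051509-0.017206i ; Δ = +0.021952+0.012113i
  [+3]  conj(Y_{5,3})(Ω₁) = +0.083547+0.243187i ; Y_{5,3}(Ω₂) = -0.184822-0.351940i ; Δ = +0.070146-0.074350i
  [+4]  conj(Y_{5,4})(Ω₁) = -0.006912+0.083721i ; Y_{5,4}(Ω₂) = -0.287714+0.216350i ; Δ = -0.016124-0.025583i
  [+5]  conj(Y_{5,5})(Ω₁) = -0.007445+0.013770i ; Y_{5,5}(Ω₂) = +0.109234+0.104835i ; Δ = -0.002257+0.000724i
Total Σ_m = +0.174151+0.000000i. Multiply by 1.142397: +0.198949+0.000000i. P_5(cos γ) = 0.198949

0.198949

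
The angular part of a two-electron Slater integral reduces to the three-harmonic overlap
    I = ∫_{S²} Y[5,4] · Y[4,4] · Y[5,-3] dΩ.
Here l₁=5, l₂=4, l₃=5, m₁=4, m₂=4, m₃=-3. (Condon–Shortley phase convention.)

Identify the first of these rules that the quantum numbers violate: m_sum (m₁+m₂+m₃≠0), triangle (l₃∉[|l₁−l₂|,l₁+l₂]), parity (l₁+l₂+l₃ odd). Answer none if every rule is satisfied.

m_sum

m₁+m₂+m₃ = 4 + 4 − 3 = 5  ✗
triangle: |5−4|=1 ≤ l₃=5 ≤ 5+4=9
parity: l₁+l₂+l₃ = 14 is even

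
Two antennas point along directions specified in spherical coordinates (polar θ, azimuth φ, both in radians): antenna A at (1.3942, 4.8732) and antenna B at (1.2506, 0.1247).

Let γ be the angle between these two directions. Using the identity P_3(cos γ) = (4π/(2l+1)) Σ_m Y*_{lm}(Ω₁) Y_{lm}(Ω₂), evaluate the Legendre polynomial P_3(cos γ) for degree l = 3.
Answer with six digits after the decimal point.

Addition theorem: P_3(cos γ) = (4π/7) Σ_m Y*_{lm}(Ω₁) Y_{lm}(Ω₂), m = −3…3:
  term(m=-3) = (-0.015355, 0.141188)   from Y*(Ω₁)=(-0.184673, 0.352627), Y(Ω₂)=(0.332108, -0.130382)
  term(m=-2) = (-0.050295, -0.003639)   from Y*(Ω₁)=(-0.165079, -0.055003), Y(Ω₂)=(0.280839, -0.071530)
  term(m=-1) = (0.001504, -0.041624)   from Y*(Ω₁)=(-0.043081, 0.265586), Y(Ω₂)=(-0.153602, 0.019254)
  term(m=+0) = (0.054885, 0.000000)   from Y*(Ω₁)=(-0.186562, -0.000000), Y(Ω₂)=(-0.294192, 0.000000)
  term(m=+1) = (0.001504, 0.041624)   from Y*(Ω₁)=(0.043081, 0.265586), Y(Ω₂)=(0.153602, 0.019254)
  term(m=+2) = (-0.050295, 0.003639)   from Y*(Ω₁)=(-0.165079, 0.055003), Y(Ω₂)=(0.280839, 0.071530)
  term(m=+3) = (-0.015355, -0.141188)   from Y*(Ω₁)=(0.184673, 0.352627), Y(Ω₂)=(-0.332108, -0.130382)
Total Σ_m = (-0.073408, 0.000000). Multiply by 1.795196: (-0.131782, 0.000000). P_3(cos γ) = -0.131782

-0.131782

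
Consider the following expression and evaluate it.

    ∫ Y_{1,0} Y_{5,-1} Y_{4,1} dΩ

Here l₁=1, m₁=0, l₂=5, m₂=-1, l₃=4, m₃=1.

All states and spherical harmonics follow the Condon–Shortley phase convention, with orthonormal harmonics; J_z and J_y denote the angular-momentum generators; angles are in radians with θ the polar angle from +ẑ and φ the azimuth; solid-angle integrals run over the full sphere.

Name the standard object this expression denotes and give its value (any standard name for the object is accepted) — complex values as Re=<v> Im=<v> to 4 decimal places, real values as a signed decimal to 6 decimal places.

This is a Gaunt coefficient — the integral of a triple product of spherical harmonics over the sphere.
Checks pass: Σm=0; 10 even; l₃=4∈[4,6].
(2·1+1)(2·5+1)(2·4+1) = 297
Δ: 2! 0! 8! / 11! → 1/495
sum: t=1:−1/576 = -1/576
3j²(1 5 4; 0 0 0) = Δ·Π!·Σ² = 5/99  (sign -1)
sum: t=1:−1/720 = -1/720
3j²(1 5 4; 0 -1 1) = Δ·Π!·Σ² = 8/165  (sign +1)
combine: 4πI² = 297·5/99·8/165 = 8/11
take √, sign -1: I = -0.24057125

Gaunt coefficient, -0.240571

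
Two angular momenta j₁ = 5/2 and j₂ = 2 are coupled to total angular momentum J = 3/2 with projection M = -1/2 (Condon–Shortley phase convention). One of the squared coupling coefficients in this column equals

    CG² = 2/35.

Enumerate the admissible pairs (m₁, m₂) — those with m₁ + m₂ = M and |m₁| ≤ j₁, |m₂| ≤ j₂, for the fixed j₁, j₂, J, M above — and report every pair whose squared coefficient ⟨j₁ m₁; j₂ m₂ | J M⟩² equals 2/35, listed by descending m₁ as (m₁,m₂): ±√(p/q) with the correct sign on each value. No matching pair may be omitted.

(-1/2,0): +√(2/35)

Admissible pairs with m₁+m₂ = M = -1/2: (-5/2,2), (-3/2,1), (-1/2,0), (1/2,-1), (3/2,-2)
  (m₁,m₂)=(3/2,-2): CG² = 32/105, CG = +√(32/105)
  (m₁,m₂)=(1/2,-1): CG² = 5/21, CG = −√(5/21)
  (m₁,m₂)=(-1/2,0): CG² = 2/35, CG = +√(2/35)   ← matches the target
  (m₁,m₂)=(-3/2,1): CG² = 2/105, CG = +√(2/105)
  (m₁,m₂)=(-5/2,2): CG² = 8/21, CG = −√(8/21)
Pairs with CG² = 2/35: (-1/2,0): +√(2/35)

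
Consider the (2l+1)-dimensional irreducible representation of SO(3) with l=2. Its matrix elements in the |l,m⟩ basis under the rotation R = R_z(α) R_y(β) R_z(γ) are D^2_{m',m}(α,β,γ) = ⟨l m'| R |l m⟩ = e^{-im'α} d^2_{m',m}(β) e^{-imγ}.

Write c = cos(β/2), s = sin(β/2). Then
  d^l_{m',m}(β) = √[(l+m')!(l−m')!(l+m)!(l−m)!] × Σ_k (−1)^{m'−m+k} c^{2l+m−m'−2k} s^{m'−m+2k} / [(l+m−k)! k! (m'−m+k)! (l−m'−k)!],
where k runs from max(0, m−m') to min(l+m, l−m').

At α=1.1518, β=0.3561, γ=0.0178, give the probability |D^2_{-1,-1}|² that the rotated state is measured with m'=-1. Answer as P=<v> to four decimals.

P=0.7176

D^2_{-1,-1}(1.1518,0.3561,0.0178) = e^{-i·-1·1.1518}·d^2_{-1,-1}(0.3561)·e^{-i·-1·0.0178}. Compute d first:
c=cos(0.356100/2)=0.984191, s=sin(0.356100/2)=0.177111; N=√[1·6·1·6]=6.000000
k: max(0,(-1)−(-1))=0 … min(2+(-1),2−(-1))=1
  k=0: (−1)^0·6.0000/(6)·0.9842^4·0.1771^0 = +0.938248
  k=1: (−1)^1·6.0000/(2)·0.9842^2·0.1771^2 = -0.091153
d^2_{-1,-1}(0.3561) = +0.938248 -0.091153 = +0.847095
|D^2_{-1,-1}|² = |d^2_{-1,-1}(β)|² = (+0.847095)² = 0.717570 (the z-rotation phases have unit modulus)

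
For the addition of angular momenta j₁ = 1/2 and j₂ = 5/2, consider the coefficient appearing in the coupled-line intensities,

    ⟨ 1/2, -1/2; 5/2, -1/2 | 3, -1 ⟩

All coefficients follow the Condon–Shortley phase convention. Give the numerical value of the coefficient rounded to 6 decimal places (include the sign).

+√(2/3) ≈ +0.816497

√[7·0!1!5!/7! · 0!1!2!3!2!4!] = √(96)
  +(−1)^0/∏(0,0,1,2,0,3)! = 1/12  (running 1/12)
⟨..|..⟩ = √(96)·(1/12) = +0.816497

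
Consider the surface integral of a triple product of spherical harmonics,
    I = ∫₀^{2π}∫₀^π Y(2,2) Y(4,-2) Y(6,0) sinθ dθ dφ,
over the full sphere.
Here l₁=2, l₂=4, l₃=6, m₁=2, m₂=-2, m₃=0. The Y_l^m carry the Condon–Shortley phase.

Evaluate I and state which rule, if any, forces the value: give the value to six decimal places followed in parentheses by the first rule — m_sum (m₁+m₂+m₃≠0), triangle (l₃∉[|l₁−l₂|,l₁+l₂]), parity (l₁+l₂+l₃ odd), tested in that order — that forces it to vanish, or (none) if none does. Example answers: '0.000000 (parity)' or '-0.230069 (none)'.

m-sum 0 ✓  L=12 even ✓  2≤6≤6 ✓
Π(2lᵢ+1) = 5×9×13 = 585
triangle coeff Δ(2,4,6) = 1/6435
Σ_t [0,0]: t=0:+1/2304 = 1/2304
(3j)²=5/143 [(2 4 6; 0 0 0)], sign=+1
Σ_t [0,0]: t=0:+1/34560 = 1/34560
(3j)²=1/429 [(2 4 6; 2 -2 0)], sign=+1
⇒ 4πI² = 75/1573
I = (+1)√(75/1573/(4π)) = 0.06159725
No selection rule forces the value: the integral is nonzero (none).

0.061597 (none)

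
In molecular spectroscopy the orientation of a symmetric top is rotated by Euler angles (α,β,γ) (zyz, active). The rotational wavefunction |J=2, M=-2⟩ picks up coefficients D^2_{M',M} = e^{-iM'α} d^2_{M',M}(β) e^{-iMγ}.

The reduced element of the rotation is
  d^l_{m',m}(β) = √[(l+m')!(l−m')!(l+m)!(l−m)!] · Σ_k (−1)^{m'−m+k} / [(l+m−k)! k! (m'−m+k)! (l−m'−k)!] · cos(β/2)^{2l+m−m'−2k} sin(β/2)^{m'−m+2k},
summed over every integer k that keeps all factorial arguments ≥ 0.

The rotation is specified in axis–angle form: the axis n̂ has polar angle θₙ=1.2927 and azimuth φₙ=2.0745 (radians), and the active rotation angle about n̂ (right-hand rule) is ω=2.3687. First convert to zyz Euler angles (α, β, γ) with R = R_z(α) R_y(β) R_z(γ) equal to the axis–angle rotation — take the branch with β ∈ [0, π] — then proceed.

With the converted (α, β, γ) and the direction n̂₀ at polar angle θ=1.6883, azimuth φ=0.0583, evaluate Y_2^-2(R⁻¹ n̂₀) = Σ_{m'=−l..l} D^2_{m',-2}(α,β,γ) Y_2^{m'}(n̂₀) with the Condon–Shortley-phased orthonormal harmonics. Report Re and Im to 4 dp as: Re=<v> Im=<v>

Axis–angle → zyz. n̂ = (sinθₙcosφₙ, sinθₙsinφₙ, cosθₙ) = (-0.464128, +0.842152, +0.274526), ω = 2.3687.
R = I cosω + sinω [n̂]ₓ + (1−cosω) n̂n̂ᵀ gives
  R = [-0.346265, -0.862362, +0.369368; -0.479009, +0.501054, +0.720760; -0.806629, +0.072643, -0.586577]
β = atan2(√(R₁₃²+R₂₃²), R₃₃) = 2.197622; α = atan2(R₂₃, R₁₃) mod 2π = 1.097223; γ = atan2(R₃₂, −R₃₁) mod 2π = 0.089816
Need the full column D^2_{m',-2} for m'=−2..2 at α=1.0972, β=2.1976, γ=0.0898.
cos(β/2)=0.454655, sin(β/2)=0.890667
d^2_{-2,-2}: single k=0 term ⇒ +0.042730;  D = -0.030750+0.029669i
d^2_{-1,-2}: single k=0 term ⇒ -0.167414;  D = -0.048505-0.160234i
d^2_{0,-2}: single k=0 term ⇒ +0.401672;  D = +0.395209+0.071765i
d^2_{1,-2}: single k=0 term ⇒ -0.642479;  D = -0.390457+0.510219i
d^2_{2,-2}: single k=0 term ⇒ +0.629307;  D = -0.270332-0.568284i
Y_2^{m'}(θ=1.6883,φ=0.0583) and Σ D·Y over m':
  (-0.0307+0.0297i)·(+0.3784-0.0443i)  (-0.0485-0.1602i)·(-0.0898+0.0052i)  (+0.3952+0.0718i)·(-0.3024+0.0000i)  (-0.3905+0.5102i)·(+0.0898+0.0052i)  (-0.2703-0.5683i)·(+0.3784+0.0443i)
Y_2^-2(R⁻¹ n̂) = -0.239467-0.178219i

Re=-0.2395 Im=-0.1782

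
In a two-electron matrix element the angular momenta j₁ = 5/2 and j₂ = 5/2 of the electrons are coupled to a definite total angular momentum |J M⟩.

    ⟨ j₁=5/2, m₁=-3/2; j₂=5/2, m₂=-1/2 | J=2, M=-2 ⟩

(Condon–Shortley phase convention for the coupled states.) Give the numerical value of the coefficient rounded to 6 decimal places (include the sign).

j₁+j₂−J=3  J+j₁−j₂=2  J−j₁+j₂=2  j₁+j₂+J+1=8
(j₁±m₁, j₂±m₂, J±M) = (1,4,2,3,0,4)
P² = 144/7
sum k=2..2:
  [2] +1/8 = 1/8
S = 1/8
C² = P²·S² = 9/28 ; C = +0.566947

+√(9/28) ≈ +0.566947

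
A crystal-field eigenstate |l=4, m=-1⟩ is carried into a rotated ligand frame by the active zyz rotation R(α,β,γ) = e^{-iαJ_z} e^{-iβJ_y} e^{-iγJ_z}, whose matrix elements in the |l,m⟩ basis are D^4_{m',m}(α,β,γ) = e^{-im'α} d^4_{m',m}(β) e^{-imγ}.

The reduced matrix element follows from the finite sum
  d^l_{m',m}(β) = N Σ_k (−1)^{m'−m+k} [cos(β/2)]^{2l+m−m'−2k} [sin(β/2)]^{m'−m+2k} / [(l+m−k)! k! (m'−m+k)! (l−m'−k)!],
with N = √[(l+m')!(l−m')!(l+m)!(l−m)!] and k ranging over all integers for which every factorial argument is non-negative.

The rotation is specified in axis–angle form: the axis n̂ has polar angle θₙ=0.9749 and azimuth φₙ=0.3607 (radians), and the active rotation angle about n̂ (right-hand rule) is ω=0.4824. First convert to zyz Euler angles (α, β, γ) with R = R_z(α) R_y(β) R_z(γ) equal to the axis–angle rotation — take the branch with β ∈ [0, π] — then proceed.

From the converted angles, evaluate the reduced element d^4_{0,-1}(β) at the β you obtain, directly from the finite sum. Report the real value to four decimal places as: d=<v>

Axis–angle → zyz. n̂ = (sinθₙcosφₙ, sinθₙsinφₙ, cosθₙ) = (+0.774387, +0.292100, +0.561251), ω = 0.4824.
R = I cosω + sinω [n̂]ₓ + (1−cosω) n̂n̂ᵀ gives
  R = [+0.954317, -0.234555, +0.185105; +0.286181, +0.895621, -0.340535; -0.085910, +0.377951, +0.921831]
β = atan2(√(R₁₃²+R₂₃²), R₃₃) = 0.398018; α = atan2(R₂₃, R₁₃) mod 2π = 5.210283; γ = atan2(R₃₂, −R₃₁) mod 2π = 1.347291
d^4_{0,-1}(β=0.3980) via the finite sum:
With c≡cos(β/2)=0.980263 and s≡sin(β/2)=0.197698, N=[24·24·6·120]^{1/2}=643.987578
Admissible k: 0..3 (factorial args all ≥0)
  k=0: (−1)^1·643.9876/(144)·0.9803^7·0.1977^1 = -0.768981
  k=1: (−1)^2·643.9876/(24)·0.9803^5·0.1977^3 = +0.187667
  k=2: (−1)^3·643.9876/(24)·0.9803^3·0.1977^5 = -0.007633
  k=3: (−1)^4·643.9876/(144)·0.9803^1·0.1977^7 = +0.000052
d^4_{0,-1}(0.3980) = -0.768981 +0.187667 -0.007633 +0.000052 = -0.588896

d=-0.5889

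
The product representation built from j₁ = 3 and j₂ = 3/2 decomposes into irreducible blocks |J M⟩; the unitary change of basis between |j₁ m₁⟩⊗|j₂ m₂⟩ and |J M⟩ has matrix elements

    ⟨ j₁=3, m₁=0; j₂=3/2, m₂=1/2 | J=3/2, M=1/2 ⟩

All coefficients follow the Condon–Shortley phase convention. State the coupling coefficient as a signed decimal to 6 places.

√[4·3!3!0!/7! · 3!3!2!1!2!1!] = √(144/35)
  +(−1)^2/∏(2,1,1,0,2,0)! = 1/4  (running 1/4)
⟨..|..⟩ = √(144/35)·(1/4) = +0.507093

+0.507093  (= +√(9/35))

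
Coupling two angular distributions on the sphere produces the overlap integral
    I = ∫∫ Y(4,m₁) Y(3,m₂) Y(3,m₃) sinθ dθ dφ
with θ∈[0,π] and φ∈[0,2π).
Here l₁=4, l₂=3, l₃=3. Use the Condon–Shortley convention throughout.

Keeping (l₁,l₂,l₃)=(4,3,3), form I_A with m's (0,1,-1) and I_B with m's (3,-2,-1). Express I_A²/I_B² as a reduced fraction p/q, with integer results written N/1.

1/14

Shared (l₁,l₂,l₃)=(4,3,3): N and (l;000)² cancel in I_A²/I_B².
A: Δ = 4!·4!·2!/11! = 1/34650; Racah Σ t=2..4: t=2:+1/32 t=3:−1/36 t=4:+1/1152 = 5/1152; ⇒ 3j(4 3 3; 0 1 -1)² = 1/1386, sgn +1
B: Δ = 4!·4!·2!/11! = 1/34650; Racah Σ t=0..1: t=0:+1/144 t=1:−1/288 = 1/288; ⇒ 3j(4 3 3; 3 -2 -1)² = 1/99, sgn +1
I_A²/I_B² = (1/1386)/(1/99) = 1/14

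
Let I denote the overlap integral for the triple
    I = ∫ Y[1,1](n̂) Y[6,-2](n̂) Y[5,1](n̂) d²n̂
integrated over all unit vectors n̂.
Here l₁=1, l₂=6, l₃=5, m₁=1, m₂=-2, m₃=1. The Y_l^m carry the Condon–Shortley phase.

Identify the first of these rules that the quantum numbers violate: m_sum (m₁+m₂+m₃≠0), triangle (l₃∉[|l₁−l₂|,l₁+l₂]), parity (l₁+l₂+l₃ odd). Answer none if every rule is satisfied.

none

azimuthal sum: 1 − 2 + 1 = 0  ✓
5 ≤ 5 ≤ 7 (triangle on l)  ✓
L = 1 + 6 + 5 = 12 (even)  ✓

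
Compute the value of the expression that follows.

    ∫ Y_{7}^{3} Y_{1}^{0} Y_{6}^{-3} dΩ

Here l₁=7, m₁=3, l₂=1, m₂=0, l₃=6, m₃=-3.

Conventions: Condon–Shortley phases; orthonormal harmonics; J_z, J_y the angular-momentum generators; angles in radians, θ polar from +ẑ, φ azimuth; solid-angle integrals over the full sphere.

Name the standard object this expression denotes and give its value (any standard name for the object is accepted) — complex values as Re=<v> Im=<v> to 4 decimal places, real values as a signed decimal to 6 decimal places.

This is a Gaunt coefficient — the integral of a triple product of spherical harmonics over the sphere.
Checks pass: Σm=0; 14 even; l₃=6∈[6,8].
(2·7+1)(2·1+1)(2·6+1) = 585
Δ: 2! 12! 0! / 15! → 1/1365
sum: t=1:−1/518400 = -1/518400
3j²(7 1 6; 0 0 0) = Δ·Π!·Σ² = 7/195  (sign -1)
sum: t=1:−1/2177280 = -1/2177280
3j²(7 1 6; 3 0 -3) = Δ·Π!·Σ² = 8/273  (sign +1)
combine: 4πI² = 585·7/195·8/273 = 8/13
take √, sign -1: I = -0.22129336

Gaunt coefficient, -0.221293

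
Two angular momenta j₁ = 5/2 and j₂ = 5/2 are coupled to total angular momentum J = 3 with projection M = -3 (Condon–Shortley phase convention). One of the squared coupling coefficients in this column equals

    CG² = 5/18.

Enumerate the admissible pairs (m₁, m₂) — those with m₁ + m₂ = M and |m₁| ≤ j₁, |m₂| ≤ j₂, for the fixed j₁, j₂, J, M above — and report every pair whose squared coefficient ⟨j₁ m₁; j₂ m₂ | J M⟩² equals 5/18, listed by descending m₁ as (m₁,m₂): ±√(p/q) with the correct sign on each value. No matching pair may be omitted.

Admissible pairs with m₁+m₂ = M = -3: (-5/2,-1/2), (-3/2,-3/2), (-1/2,-5/2)
  (m₁,m₂)=(-1/2,-5/2): CG² = 5/18, CG = +√(5/18)   ← matches the target
  (m₁,m₂)=(-3/2,-3/2): CG² = 4/9, CG = −√(4/9)
  (m₁,m₂)=(-5/2,-1/2): CG² = 5/18, CG = +√(5/18)   ← matches the target
Pairs with CG² = 5/18: (-1/2,-5/2): +√(5/18); (-5/2,-1/2): +√(5/18)

(-1/2,-5/2): +√(5/18); (-5/2,-1/2): +√(5/18)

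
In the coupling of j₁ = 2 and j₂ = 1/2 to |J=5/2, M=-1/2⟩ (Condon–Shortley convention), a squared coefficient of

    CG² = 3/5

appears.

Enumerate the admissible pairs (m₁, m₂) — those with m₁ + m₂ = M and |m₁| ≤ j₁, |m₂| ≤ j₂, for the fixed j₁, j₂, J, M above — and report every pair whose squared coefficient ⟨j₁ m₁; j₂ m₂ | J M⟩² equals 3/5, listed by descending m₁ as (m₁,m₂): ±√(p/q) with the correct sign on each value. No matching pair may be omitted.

(0,-1/2): +√(3/5)

Admissible pairs with m₁+m₂ = M = -1/2: (-1,1/2), (0,-1/2)
  (m₁,m₂)=(0,-1/2): CG² = 3/5, CG = +√(3/5)   ← matches the target
  (m₁,m₂)=(-1,1/2): CG² = 2/5, CG = +√(2/5)
Pairs with CG² = 3/5: (0,-1/2): +√(3/5)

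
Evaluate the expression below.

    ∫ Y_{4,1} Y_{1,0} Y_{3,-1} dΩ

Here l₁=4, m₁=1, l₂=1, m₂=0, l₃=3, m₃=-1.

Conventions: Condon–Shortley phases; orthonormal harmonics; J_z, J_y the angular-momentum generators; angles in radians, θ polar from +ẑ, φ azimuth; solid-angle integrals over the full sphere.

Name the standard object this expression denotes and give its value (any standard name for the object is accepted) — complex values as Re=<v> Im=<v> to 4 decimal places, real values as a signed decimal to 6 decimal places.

This is a Gaunt coefficient — the integral of a triple product of spherical harmonics over the sphere.
Rules hold: Σm=0, L=8 even, 3≤3≤5.
N = 9·3·7 = 189
Δ = 2!·6!·0!/9! = 1/252
Racah Σ t=1..1: t=1:−1/36 = -1/36
⇒ 3j(4 1 3; 0 0 0)² = 4/63, sgn +1
Racah Σ t=1..1: t=1:−1/48 = -1/48
⇒ 3j(4 1 3; 1 0 -1)² = 5/84, sgn -1
4πI² = N·(3j₀)²·(3jₘ)² = 5/7
I = -1·√(0.714286/4π) = -0.23841361

Gaunt coefficient, -0.238414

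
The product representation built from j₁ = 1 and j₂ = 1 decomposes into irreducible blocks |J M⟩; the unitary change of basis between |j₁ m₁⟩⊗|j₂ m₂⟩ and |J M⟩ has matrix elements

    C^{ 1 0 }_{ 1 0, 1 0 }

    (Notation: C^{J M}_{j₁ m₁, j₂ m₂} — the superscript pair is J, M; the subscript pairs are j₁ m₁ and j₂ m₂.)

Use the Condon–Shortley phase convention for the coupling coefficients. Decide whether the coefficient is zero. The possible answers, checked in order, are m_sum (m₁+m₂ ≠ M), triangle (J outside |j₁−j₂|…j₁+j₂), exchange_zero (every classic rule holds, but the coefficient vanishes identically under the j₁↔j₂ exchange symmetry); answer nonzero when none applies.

m-sum: m₁+m₂ = 0+0 = 0, M = 0  ✓
triangle: |j₁−j₂| = 0 ≤ J = 1 ≤ j₁+j₂ = 2  ✓
exchange: j₁=j₂ and m₁=m₂, and (−1)^(j₁+j₂−J) = (−1)^1 = −1 forces ⟨j₁m₁;j₂m₂|JM⟩ = −⟨j₂m₂;j₁m₁|JM⟩ = −⟨j₁m₁;j₂m₂|JM⟩ ⇒ the coefficient vanishes identically
Racah sum check: Σ_k collapses to 0 ⇒ CG = 0

exchange_zero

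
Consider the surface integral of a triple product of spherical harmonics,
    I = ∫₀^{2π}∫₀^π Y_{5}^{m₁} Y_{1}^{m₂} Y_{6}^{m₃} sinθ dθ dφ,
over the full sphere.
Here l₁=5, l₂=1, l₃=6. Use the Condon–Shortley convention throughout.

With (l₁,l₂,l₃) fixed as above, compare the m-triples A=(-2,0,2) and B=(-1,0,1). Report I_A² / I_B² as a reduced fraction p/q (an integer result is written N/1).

l's match ⇒ only the (l;m) 3-j factors differ between A and B.
A: triangle coeff Δ(5,1,6) = 1/858; Σ_t [0,0]: t=0:+1/30240 = 1/30240; (3j)²=16/429 [(5 1 6; -2 0 2)], sign=+1
B: triangle coeff Δ(5,1,6) = 1/858; Σ_t [0,0]: t=0:+1/17280 = 1/17280; (3j)²=35/858 [(5 1 6; -1 0 1)], sign=-1
I_A²/I_B² = (16/429)/(35/858) = 32/35

32/35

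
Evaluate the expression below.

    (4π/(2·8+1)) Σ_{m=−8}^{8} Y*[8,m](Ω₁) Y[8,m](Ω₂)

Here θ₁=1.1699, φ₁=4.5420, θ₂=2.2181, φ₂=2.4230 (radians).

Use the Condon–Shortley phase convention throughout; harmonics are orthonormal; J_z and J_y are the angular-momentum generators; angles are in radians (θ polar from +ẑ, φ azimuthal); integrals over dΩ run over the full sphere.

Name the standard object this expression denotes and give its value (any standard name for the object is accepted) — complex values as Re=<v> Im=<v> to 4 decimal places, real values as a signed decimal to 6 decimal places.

Legendre polynomial (addition theorem), +0.253006

This sum is the spherical-harmonic addition theorem: it equals the Legendre polynomial P_l(cos γ) of the angle γ between the two directions.
Summing Y*_{l m}(θ₁,φ₁)·Y_{l m}(θ₂,φ₂) over m ∈ [−8, 8]; prefactor 4π/(2·8+1) = 0.739198:
  term(m=-8) = (-0.007221, -0.021305)   from Y*(Ω₁)=(0.054883, -0.260449), Y(Ω₂)=(0.072731, -0.043049)
  term(m=-7) = (0.073927, -0.088515)   from Y*(Ω₁)=(0.419394, 0.166575), Y(Ω₂)=(0.079848, -0.242769)
  term(m=-6) = (0.125870, 0.018718)   from Y*(Ω₁)=(-0.153548, 0.251310), Y(Ω₂)=(-0.168596, -0.397844)
  term(m=-5) = (-0.022782, -0.053799)   from Y*(Ω₁)=(0.113075, 0.098945), Y(Ω₂)=(-0.349895, -0.169610)
  term(m=-4) = (0.003969, -0.005536)   from Y*(Ω₁)=(-0.274132, 0.222386), Y(Ω₂)=(-0.018614, 0.005096)
  term(m=-3) = (-0.005067, -0.000375)   from Y*(Ω₁)=(-0.007164, -0.012772), Y(Ω₂)=(0.191564, -0.289235)
  term(m=-2) = (0.032163, 0.062635)   from Y*(Ω₁)=(-0.312891, 0.110955), Y(Ω₂)=(-0.028253, -0.210200)
  term(m=-1) = (0.011051, -0.018098)   from Y*(Ω₁)=(-0.013818, -0.080312), Y(Ω₂)=(0.195868, 0.171302)
  term(m=+0) = (-0.081551, -0.000000)   from Y*(Ω₁)=(-0.319197, -0.000000), Y(Ω₂)=(0.255488, 0.000000)
  term(m=+1) = (0.011051, 0.018098)   from Y*(Ω₁)=(0.013818, -0.080312), Y(Ω₂)=(-0.195868, 0.171302)
  term(m=+2) = (0.032163, -0.062635)   from Y*(Ω₁)=(-0.312891, -0.110955), Y(Ω₂)=(-0.028253, 0.210200)
  term(m=+3) = (-0.005067, 0.000375)   from Y*(Ω₁)=(0.007164, -0.012772), Y(Ω₂)=(-0.191564, -0.289235)
  term(m=+4) = (0.003969, 0.005536)   from Y*(Ω₁)=(-0.274132, -0.222386), Y(Ω₂)=(-0.018614, -0.005096)
  term(m=+5) = (-0.022782, 0.053799)   from Y*(Ω₁)=(-0.113075, 0.098945), Y(Ω₂)=(0.349895, -0.169610)
  term(m=+6) = (0.125870, -0.018718)   from Y*(Ω₁)=(-0.153548, -0.251310), Y(Ω₂)=(-0.168596, 0.397844)
  term(m=+7) = (0.073927, 0.088515)   from Y*(Ω₁)=(-0.419394, 0.166575), Y(Ω₂)=(-0.079848, -0.242769)
  term(m=+8) = (-0.007221, 0.021305)   from Y*(Ω₁)=(0.054883, 0.260449), Y(Ω₂)=(0.072731, 0.043049)
Accumulated sum (0.342271, -0.000000); after 4π/(2l+1) scaling, (0.253006, -0.000000) ⇒ P_8 = 0.253006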